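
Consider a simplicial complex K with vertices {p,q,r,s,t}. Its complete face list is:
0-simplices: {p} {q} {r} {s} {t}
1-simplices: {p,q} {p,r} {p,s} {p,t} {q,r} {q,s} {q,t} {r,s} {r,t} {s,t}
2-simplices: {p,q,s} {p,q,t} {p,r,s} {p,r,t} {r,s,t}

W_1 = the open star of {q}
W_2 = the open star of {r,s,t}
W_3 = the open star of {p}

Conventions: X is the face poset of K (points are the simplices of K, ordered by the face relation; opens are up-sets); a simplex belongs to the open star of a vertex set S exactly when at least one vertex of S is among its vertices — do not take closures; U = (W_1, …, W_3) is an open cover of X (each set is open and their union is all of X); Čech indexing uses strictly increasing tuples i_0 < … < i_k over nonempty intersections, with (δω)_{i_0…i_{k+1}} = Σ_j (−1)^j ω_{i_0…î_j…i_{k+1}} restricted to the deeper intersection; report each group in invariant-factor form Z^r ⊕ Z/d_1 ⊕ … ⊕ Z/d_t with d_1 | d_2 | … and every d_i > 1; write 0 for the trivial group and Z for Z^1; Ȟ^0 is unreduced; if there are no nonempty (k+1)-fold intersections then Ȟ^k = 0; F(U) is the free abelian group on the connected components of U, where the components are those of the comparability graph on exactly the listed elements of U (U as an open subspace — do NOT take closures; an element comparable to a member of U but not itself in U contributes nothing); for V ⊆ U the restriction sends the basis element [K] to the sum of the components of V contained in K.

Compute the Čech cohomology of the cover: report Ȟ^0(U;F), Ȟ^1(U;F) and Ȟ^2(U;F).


Ȟ^0 = Z, Ȟ^1 = Z and Ȟ^2 = 0

nerve of the cover:
  W1={{q},{p,q},{q,r},{q,s},{q,t},{p,q,s},{p,q,t}} W2={{r},{s},{t},{p,r},{p,s},{p,t},{q,r},{q,s},{q,t},{r,s},{r,t},{s,t},{p,q,s},{p,q,t},{p,r,s},{p,r,t},{r,s,t}} W3={{p},{p,q},{p,r},{p,s},{p,t},{p,q,s},{p,q,t},{p,r,s},{p,r,t}}
  W12={{q,r},{q,s},{q,t},{p,q,s},{p,q,t}} W13={{p,q},{p,q,s},{p,q,t}} W23={{p,r},{p,s},{p,t},{p,q,s},{p,q,t},{p,r,s},{p,r,t}}
  W123={{p,q,s},{p,q,t}}
components per intersection:
  W1: {{q},{p,q},{q,r},{q,s},{q,t},{p,q,s},{p,q,t}}
  W2: {{r},{s},{t},{p,r},{p,s},{p,t},{q,r},{q,s},{q,t},{r,s},{r,t},{s,t},{p,q,s},{p,q,t},{p,r,s},{p,r,t},{r,s,t}}
  W3: {{p},{p,q},{p,r},{p,s},{p,t},{p,q,s},{p,q,t},{p,r,s},{p,r,t}}
  W12: {{q,r}} {{q,s},{p,q,s}} {{q,t},{p,q,t}}
  W13: {{p,q},{p,q,s},{p,q,t}}
  W23: {{p,r},{p,s},{p,t},{p,q,s},{p,q,t},{p,r,s},{p,r,t}}
  W123: {{p,q,s}} {{p,q,t}}
C dims 3,5,2; δ0: rk 2, SNF 1^2; δ1: rk 2, SNF 1^2
Ȟ^0 = (3 − 2) − 0 = 1, so Ȟ^0 ≅ Z
Ȟ^1 = (5 − 2) − 2 = 1, so Ȟ^1 ≅ Z
Ȟ^2 = (2 − 0) − 2 = 0, so Ȟ^2 ≅ 0


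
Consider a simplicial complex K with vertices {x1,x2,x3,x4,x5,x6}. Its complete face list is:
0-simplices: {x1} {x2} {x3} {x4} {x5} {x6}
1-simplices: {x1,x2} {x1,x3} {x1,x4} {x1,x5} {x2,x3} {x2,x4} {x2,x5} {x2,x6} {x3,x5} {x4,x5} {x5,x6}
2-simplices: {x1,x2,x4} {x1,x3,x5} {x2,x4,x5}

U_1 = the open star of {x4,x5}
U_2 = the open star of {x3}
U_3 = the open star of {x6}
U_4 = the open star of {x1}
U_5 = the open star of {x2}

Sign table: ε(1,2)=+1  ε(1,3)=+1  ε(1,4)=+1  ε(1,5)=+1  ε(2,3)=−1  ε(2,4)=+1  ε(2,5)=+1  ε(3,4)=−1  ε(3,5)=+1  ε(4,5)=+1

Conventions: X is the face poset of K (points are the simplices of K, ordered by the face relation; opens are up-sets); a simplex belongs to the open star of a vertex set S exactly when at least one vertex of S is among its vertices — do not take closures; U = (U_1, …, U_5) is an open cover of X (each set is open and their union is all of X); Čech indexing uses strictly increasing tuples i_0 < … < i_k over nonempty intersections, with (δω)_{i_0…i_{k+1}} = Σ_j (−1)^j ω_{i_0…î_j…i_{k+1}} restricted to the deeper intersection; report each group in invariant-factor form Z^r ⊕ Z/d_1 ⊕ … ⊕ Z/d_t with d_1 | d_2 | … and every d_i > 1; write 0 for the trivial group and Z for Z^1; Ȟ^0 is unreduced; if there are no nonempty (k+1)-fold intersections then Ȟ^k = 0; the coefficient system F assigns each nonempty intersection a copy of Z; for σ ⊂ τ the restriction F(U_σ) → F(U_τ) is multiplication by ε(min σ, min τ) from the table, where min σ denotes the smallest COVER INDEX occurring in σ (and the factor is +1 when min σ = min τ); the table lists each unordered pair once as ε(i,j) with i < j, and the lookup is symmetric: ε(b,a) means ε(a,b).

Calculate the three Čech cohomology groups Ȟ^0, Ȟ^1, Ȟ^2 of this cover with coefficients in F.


nonempty intersections:
  U1={{x4},{x5},{x1,x4},{x1,x5},{x2,x4},{x2,x5},{x3,x5},{x4,x5},{x5,x6},{x1,x2,x4},{x1,x3,x5},{x2,x4,x5}} U2={{x3},{x1,x3},{x2,x3},{x3,x5},{x1,x3,x5}} U3={{x6},{x2,x6},{x5,x6}} U4={{x1},{x1,x2},{x1,x3},{x1,x4},{x1,x5},{x1,x2,x4},{x1,x3,x5}} U5={{x2},{x1,x2},{x2,x3},{x2,x4},{x2,x5},{x2,x6},{x1,x2,x4},{x2,x4,x5}}
  U12={{x3,x5},{x1,x3,x5}} U13={{x5,x6}} U14={{x1,x4},{x1,x5},{x1,x2,x4},{x1,x3,x5}} U15={{x2,x4},{x2,x5},{x1,x2,x4},{x2,x4,x5}} U24={{x1,x3},{x1,x3,x5}} U25={{x2,x3}} U35={{x2,x6}} U45={{x1,x2},{x1,x2,x4}}
  U124={{x1,x3,x5}} U145={{x1,x2,x4}}
C dims 5,8,2; δ0: rk 4, SNF 1^4; δ1: rk 2, SNF 1^2
Ȟ^0: (5−4)−0=1 ⇒ Z
Ȟ^1: (8−2)−4=2 ⇒ Z^2
Ȟ^2: (2−0)−2=0 ⇒ 0

Ȟ^0(U;F) ≅ Z,  Ȟ^1(U;F) ≅ Z^2,  Ȟ^2(U;F) ≅ 0


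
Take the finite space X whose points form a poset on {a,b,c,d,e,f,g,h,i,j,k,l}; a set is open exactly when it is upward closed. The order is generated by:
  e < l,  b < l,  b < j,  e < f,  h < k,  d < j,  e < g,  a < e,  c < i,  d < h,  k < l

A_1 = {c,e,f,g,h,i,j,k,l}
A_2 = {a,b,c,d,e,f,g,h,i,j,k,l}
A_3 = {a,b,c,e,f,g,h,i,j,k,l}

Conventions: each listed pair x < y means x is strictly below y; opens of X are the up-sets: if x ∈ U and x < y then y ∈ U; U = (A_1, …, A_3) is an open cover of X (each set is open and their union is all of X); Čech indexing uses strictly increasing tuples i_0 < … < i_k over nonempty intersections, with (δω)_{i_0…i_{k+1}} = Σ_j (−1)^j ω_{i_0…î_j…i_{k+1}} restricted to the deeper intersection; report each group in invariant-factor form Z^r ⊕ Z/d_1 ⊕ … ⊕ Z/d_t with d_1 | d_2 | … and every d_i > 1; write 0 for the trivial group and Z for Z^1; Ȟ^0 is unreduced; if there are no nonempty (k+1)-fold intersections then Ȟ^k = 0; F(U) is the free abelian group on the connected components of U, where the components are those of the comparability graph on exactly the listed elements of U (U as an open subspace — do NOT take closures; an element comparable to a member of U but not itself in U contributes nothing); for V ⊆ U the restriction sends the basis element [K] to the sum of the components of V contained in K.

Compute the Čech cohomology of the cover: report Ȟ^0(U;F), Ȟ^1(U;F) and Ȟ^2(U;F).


Ȟ^0 ≅ Z^2,  Ȟ^1 ≅ 0,  Ȟ^2 ≅ 0

intersection data:
  A12={c,e,f,g,h,i,j,k,l} A13={c,e,f,g,h,i,j,k,l} A23={a,b,c,e,f,g,h,i,j,k,l}
  A123={c,e,f,g,h,i,j,k,l}
components per intersection:
  A1: {c,i} {e,f,g,h,k,l} {j}
  A2: {a,b,d,e,f,g,h,j,k,l} {c,i}
  A3: {a,b,e,f,g,h,j,k,l} {c,i}
  A12: {c,i} {e,f,g,h,k,l} {j}
  A13: {c,i} {e,f,g,h,k,l} {j}
  A23: {a,b,e,f,g,h,j,k,l} {c,i}
  A123: {c,i} {e,f,g,h,k,l} {j}
C dims 7,8,3; δ0: rk 5, SNF 1^5; δ1: rk 3, SNF 1^3
Ȟ^0 = (7 − 5) − 0 = 2, so Ȟ^0 ≅ Z^2
Ȟ^1 = (8 − 3) − 5 = 0, so Ȟ^1 ≅ 0
Ȟ^2 = (3 − 0) − 3 = 0, so Ȟ^2 ≅ 0


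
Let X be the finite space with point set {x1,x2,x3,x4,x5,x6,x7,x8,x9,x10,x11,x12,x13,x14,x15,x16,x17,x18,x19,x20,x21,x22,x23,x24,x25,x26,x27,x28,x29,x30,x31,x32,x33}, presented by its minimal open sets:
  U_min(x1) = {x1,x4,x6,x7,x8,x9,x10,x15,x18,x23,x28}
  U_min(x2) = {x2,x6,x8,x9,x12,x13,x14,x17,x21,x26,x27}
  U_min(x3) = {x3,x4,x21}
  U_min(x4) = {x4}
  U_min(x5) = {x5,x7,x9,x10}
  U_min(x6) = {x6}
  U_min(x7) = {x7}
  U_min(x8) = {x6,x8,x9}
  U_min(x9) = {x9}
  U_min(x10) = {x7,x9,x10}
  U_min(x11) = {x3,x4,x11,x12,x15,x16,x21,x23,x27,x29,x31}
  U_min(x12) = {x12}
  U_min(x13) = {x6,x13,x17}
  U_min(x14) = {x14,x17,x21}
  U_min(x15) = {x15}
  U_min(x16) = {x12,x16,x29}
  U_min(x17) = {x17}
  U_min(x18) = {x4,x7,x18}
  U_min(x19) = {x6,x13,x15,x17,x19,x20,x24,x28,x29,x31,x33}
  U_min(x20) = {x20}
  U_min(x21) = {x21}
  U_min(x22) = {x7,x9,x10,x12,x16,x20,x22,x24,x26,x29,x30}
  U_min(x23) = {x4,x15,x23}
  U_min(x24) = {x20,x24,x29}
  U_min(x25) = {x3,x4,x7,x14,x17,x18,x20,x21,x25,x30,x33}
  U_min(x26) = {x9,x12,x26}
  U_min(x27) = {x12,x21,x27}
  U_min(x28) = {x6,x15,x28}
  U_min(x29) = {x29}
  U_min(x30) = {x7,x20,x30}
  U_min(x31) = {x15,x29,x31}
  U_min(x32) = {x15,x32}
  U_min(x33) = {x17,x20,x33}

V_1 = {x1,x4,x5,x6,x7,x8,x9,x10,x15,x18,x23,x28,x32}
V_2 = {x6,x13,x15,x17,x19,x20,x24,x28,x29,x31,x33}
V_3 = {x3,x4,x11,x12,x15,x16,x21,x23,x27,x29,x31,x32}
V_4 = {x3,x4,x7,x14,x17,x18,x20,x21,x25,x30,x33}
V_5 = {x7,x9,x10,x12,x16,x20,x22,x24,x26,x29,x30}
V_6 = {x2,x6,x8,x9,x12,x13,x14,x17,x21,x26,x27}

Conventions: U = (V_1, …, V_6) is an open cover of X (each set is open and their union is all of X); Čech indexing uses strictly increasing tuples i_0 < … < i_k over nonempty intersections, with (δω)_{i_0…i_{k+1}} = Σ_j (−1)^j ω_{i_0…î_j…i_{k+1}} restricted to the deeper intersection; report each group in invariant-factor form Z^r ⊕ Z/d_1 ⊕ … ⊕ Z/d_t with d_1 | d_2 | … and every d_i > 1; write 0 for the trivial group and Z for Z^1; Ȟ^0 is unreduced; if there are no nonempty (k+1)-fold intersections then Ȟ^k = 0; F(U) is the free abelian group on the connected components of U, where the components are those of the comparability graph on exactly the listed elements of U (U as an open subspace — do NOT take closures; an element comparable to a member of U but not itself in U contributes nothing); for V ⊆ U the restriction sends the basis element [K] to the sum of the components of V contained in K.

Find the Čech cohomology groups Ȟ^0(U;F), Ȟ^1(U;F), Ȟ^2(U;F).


Ȟ^0 ≅ Z, Ȟ^1 ≅ 0 and Ȟ^2 ≅ Z/2

nonempty overlaps:
  V12={x6,x15,x28} V13={x4,x15,x23,x32} V14={x4,x7,x18} V15={x7,x9,x10} V16={x6,x8,x9} V23={x15,x29,x31} V24={x17,x20,x33} V25={x20,x24,x29} V26={x6,x13,x17} V34={x3,x4,x21} V35={x12,x16,x29} V36={x12,x21,x27} V45={x7,x20,x30} V46={x14,x17,x21} V56={x9,x12,x26}
  V123={x15} V126={x6} V134={x4} V145={x7} V156={x9} V235={x29} V245={x20} V246={x17} V346={x21} V356={x12}
components per intersection:
  V1: {x1,x4,x5,x6,x7,x8,x9,x10,x15,x18,x23,x28,x32}
  V2: {x6,x13,x15,x17,x19,x20,x24,x28,x29,x31,x33}
  V3: {x3,x4,x11,x12,x15,x16,x21,x23,x27,x29,x31,x32}
  V4: {x3,x4,x7,x14,x17,x18,x20,x21,x25,x30,x33}
  V5: {x7,x9,x10,x12,x16,x20,x22,x24,x26,x29,x30}
  V6: {x2,x6,x8,x9,x12,x13,x14,x17,x21,x26,x27}
  V12: {x6,x15,x28}
  V13: {x4,x15,x23,x32}
  V14: {x4,x7,x18}
  V15: {x7,x9,x10}
  V16: {x6,x8,x9}
  V23: {x15,x29,x31}
  V24: {x17,x20,x33}
  V25: {x20,x24,x29}
  V26: {x6,x13,x17}
  V34: {x3,x4,x21}
  V35: {x12,x16,x29}
  V36: {x12,x21,x27}
  V45: {x7,x20,x30}
  V46: {x14,x17,x21}
  V56: {x9,x12,x26}
  V123: {x15}
  V126: {x6}
  V134: {x4}
  V145: {x7}
  V156: {x9}
  V235: {x29}
  V245: {x20}
  V246: {x17}
  V346: {x21}
  V356: {x12}
C dims 6,15,10; δ0: rk 5, SNF 1^5; δ1: rk 10, SNF 1^9·2
degree 0: 6−5−0 = 1 → Ȟ^0 ≅ Z
degree 1: 15−10−5 = 0 → Ȟ^1 ≅ 0
degree 2: 10−0−10 = 0 plus torsion [2] → Ȟ^2 ≅ Z/2


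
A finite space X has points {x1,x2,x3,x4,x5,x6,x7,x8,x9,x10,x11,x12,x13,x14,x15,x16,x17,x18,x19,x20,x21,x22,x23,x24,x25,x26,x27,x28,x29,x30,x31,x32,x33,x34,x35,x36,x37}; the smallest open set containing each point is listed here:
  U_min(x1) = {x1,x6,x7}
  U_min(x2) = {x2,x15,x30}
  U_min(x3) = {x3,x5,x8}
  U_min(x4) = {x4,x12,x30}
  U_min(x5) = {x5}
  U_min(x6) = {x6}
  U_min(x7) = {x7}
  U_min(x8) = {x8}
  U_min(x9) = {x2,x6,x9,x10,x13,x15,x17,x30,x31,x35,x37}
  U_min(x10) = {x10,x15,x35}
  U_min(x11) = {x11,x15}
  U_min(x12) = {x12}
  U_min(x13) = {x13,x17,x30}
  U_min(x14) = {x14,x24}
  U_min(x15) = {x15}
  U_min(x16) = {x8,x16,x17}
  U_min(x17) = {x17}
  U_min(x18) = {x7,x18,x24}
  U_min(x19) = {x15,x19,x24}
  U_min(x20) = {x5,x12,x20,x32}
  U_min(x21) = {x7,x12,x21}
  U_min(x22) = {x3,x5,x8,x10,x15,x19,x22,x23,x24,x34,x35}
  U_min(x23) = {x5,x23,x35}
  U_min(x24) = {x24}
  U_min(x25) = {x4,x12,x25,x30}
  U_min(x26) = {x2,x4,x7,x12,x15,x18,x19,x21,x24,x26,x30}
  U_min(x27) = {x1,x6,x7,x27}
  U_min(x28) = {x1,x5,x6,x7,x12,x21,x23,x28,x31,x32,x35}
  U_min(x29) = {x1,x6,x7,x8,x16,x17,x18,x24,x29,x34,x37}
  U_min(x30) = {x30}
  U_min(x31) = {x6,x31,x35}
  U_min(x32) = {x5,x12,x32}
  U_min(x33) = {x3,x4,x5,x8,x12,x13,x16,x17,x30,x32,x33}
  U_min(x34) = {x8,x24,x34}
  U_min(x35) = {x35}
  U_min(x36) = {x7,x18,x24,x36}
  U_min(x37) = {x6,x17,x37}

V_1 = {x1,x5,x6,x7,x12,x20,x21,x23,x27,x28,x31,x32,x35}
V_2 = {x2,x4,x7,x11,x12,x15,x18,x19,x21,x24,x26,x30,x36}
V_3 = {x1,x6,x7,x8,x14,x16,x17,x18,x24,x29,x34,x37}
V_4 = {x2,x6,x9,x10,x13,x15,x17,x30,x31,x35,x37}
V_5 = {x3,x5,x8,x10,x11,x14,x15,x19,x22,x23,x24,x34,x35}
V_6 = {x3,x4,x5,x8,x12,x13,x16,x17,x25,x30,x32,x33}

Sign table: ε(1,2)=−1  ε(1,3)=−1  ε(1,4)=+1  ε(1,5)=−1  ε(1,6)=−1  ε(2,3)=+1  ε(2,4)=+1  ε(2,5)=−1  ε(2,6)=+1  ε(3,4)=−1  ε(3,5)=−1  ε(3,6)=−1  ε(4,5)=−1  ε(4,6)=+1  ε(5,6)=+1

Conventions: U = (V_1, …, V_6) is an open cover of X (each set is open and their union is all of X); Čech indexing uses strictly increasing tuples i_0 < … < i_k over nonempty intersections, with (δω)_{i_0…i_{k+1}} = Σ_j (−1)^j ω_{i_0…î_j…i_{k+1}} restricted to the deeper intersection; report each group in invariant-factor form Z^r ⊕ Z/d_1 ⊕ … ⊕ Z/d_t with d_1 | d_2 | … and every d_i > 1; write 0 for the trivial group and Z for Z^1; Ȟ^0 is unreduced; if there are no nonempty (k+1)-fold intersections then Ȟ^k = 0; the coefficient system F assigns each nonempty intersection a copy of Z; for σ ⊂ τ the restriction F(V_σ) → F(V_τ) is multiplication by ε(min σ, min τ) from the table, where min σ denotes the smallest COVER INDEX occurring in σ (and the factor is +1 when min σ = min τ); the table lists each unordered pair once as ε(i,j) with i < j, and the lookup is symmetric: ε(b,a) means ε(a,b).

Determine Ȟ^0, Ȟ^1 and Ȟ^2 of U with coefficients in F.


Ȟ^0 = 0, Ȟ^1 = Z/2, Ȟ^2 = Z

intersection data:
  V12={x7,x12,x21} V13={x1,x6,x7} V14={x6,x31,x35} V15={x5,x23,x35} V16={x5,x12,x32} V23={x7,x18,x24} V24={x2,x15,x30} V25={x11,x15,x19,x24} V26={x4,x12,x30} V34={x6,x17,x37} V35={x8,x14,x24,x34} V36={x8,x16,x17} V45={x10,x15,x35} V46={x13,x17,x30} V56={x3,x5,x8}
  V123={x7} V126={x12} V134={x6} V145={x35} V156={x5} V235={x24} V245={x15} V246={x30} V346={x17} V356={x8}
C dims 6,15,10; δ0: rk 6, SNF 1^5·2; δ1: rk 9, SNF 1^9
Ȟ^0 = (6 − 6) − 0 = 0, so Ȟ^0 ≅ 0
Ȟ^1 = (15 − 9) − 6 = 0 plus torsion [2], so Ȟ^1 ≅ Z/2
Ȟ^2 = (10 − 0) − 9 = 1, so Ȟ^2 ≅ Z


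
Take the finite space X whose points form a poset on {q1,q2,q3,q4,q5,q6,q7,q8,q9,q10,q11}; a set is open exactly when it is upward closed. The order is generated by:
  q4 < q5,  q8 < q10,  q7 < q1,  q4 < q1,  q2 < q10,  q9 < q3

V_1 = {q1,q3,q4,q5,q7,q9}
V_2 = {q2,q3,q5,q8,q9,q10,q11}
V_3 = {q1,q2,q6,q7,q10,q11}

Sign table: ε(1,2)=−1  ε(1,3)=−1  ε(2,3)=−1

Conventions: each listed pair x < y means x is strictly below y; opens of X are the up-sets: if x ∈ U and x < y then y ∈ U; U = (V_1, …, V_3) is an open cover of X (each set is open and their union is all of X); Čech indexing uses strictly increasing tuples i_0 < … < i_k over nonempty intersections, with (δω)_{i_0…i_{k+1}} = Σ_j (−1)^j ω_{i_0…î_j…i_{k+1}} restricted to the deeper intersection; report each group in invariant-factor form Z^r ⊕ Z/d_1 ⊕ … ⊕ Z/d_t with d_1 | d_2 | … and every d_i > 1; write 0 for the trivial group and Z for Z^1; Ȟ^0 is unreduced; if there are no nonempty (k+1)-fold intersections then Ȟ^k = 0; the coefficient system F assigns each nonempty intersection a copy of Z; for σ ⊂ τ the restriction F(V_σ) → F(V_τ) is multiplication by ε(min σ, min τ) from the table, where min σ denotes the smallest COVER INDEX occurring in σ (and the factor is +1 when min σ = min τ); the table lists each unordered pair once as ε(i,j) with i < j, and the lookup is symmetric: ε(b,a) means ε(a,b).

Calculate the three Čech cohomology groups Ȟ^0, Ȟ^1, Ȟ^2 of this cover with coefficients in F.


Ȟ^0 = 0, Ȟ^1 = Z/2 and Ȟ^2 = 0

intersection data:
  V12={q3,q5,q9} V13={q1,q7} V23={q2,q10,q11}
C dims 3,3; δ0: rk 3, SNF 1^2·2
Ȟ^0 = (3 − 3) − 0 = 0, so Ȟ^0 ≅ 0
Ȟ^1 = (3 − 0) − 3 = 0 plus torsion [2], so Ȟ^1 ≅ Z/2
Ȟ^2 = (0 − 0) − 0 = 0, so Ȟ^2 ≅ 0


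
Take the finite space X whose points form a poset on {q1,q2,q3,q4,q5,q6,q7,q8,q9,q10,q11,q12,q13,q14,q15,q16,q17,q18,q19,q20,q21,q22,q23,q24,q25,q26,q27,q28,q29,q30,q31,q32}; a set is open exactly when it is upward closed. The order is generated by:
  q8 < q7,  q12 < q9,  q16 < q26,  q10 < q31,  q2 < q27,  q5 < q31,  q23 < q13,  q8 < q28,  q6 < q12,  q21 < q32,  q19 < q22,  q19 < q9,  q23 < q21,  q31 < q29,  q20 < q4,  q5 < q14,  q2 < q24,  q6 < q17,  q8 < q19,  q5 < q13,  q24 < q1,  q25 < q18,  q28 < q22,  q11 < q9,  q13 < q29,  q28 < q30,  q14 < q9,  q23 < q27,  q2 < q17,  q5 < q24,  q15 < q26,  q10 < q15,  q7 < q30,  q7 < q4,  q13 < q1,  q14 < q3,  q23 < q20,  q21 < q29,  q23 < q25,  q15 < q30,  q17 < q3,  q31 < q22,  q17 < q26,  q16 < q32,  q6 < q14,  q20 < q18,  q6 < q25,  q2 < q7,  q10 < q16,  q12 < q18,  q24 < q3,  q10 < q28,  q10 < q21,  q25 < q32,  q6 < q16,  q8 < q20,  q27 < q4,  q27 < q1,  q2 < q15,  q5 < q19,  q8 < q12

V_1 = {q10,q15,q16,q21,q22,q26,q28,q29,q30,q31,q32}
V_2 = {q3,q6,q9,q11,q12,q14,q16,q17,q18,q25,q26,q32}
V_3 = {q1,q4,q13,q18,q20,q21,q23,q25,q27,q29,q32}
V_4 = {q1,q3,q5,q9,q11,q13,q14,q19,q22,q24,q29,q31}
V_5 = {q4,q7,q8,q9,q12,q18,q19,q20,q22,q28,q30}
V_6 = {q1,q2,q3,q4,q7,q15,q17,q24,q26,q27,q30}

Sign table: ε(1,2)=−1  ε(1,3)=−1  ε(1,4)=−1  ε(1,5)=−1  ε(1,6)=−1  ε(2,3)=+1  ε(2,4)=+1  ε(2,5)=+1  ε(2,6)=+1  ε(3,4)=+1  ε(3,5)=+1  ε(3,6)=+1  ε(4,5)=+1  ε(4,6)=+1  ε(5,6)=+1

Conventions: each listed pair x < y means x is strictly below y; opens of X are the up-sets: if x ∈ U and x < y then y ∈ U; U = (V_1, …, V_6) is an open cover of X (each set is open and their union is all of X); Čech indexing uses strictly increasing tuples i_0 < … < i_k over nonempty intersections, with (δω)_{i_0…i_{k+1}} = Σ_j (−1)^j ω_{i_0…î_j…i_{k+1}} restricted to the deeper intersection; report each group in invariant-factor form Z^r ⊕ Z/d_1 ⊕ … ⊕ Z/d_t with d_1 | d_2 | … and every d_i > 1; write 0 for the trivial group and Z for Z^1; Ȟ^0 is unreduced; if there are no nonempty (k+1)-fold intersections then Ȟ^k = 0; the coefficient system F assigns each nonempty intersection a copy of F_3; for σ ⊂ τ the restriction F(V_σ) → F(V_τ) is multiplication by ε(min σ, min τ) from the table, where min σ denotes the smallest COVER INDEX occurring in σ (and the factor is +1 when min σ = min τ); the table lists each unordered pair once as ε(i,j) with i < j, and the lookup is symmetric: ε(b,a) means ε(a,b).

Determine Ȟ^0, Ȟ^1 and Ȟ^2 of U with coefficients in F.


Ȟ^0 = Z/3; Ȟ^1 = 0; Ȟ^2 = 0

intersection data:
  V12={q16,q26,q32} V13={q21,q29,q32} V14={q22,q29,q31} V15={q22,q28,q30} V16={q15,q26,q30} V23={q18,q25,q32} V24={q3,q9,q11,q14} V25={q9,q12,q18} V26={q3,q17,q26} V34={q1,q13,q29} V35={q4,q18,q20} V36={q1,q4,q27} V45={q9,q19,q22} V46={q1,q3,q24} V56={q4,q7,q30}
  V123={q32} V126={q26} V134={q29} V145={q22} V156={q30} V235={q18} V245={q9} V246={q3} V346={q1} V356={q4}
C dims 6,15,10; δ0: rk_F3 5; δ1: rk_F3 10
Ȟ^0 = (6 − 5) − 0 = 1, so Ȟ^0 ≅ Z/3
Ȟ^1 = (15 − 10) − 5 = 0, so Ȟ^1 ≅ 0
Ȟ^2 = (10 − 0) − 10 = 0, so Ȟ^2 ≅ 0


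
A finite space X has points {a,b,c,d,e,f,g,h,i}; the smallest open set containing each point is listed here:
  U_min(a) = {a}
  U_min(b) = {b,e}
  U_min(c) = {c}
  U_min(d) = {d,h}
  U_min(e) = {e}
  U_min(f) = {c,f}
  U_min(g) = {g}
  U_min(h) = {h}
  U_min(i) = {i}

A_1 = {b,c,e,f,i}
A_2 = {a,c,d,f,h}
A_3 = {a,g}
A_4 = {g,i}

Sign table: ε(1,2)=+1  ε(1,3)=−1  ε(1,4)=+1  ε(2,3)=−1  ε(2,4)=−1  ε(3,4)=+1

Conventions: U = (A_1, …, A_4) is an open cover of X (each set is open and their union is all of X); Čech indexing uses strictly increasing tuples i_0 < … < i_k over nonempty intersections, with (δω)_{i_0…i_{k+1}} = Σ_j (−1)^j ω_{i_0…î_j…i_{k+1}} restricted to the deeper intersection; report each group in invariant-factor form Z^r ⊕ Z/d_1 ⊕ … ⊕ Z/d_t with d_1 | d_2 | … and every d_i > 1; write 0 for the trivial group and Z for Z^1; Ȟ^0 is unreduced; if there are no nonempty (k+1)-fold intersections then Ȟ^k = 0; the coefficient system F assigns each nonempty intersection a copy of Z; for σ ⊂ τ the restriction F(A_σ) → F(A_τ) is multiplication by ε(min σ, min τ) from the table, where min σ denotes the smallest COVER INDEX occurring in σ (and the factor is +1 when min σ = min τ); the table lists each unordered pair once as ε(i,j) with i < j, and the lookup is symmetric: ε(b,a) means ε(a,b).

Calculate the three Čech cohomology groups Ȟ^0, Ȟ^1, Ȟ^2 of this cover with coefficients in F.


Ȟ^0 = 0; Ȟ^1 = Z/2; Ȟ^2 = 0

nerve simplices:
  A12={c,f} A14={i} A23={a} A34={g}
C dims 4,4; δ0: rk 4, SNF 1^3·2
degree 0: 4−4−0 = 0 → Ȟ^0 ≅ 0
degree 1: 4−0−4 = 0 plus torsion [2] → Ȟ^1 ≅ Z/2
degree 2: 0−0−0 = 0 → Ȟ^2 ≅ 0


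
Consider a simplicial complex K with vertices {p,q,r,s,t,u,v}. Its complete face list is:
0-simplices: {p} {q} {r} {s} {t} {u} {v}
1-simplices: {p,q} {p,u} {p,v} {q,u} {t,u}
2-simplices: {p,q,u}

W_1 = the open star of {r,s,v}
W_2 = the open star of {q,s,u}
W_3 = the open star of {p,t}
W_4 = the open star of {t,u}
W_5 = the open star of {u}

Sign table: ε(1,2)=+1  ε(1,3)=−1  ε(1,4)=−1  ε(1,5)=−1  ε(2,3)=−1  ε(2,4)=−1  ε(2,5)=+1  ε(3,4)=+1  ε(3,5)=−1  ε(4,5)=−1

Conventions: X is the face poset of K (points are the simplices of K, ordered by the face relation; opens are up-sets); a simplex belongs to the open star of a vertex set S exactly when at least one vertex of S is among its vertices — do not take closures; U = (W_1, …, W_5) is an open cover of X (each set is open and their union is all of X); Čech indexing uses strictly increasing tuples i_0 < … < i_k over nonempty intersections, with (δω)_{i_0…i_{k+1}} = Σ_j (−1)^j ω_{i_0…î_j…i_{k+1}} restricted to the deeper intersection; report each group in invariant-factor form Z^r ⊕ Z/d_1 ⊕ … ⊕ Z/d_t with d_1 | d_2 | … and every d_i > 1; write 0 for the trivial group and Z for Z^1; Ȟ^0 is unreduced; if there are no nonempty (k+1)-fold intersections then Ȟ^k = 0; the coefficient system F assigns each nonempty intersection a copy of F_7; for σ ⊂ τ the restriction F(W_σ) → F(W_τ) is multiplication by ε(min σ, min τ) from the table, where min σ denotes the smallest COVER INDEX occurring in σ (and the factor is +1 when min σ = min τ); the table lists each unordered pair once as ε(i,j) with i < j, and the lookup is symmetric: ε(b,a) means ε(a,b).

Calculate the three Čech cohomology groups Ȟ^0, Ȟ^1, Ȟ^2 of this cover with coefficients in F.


nonempty overlaps:
  W1={{r},{s},{v},{p,v}} W2={{q},{s},{u},{p,q},{p,u},{q,u},{t,u},{p,q,u}} W3={{p},{t},{p,q},{p,u},{p,v},{t,u},{p,q,u}} W4={{t},{u},{p,u},{q,u},{t,u},{p,q,u}} W5={{u},{p,u},{q,u},{t,u},{p,q,u}}
  W12={{s}} W13={{p,v}} W23={{p,q},{p,u},{t,u},{p,q,u}} W24={{u},{p,u},{q,u},{t,u},{p,q,u}} W25={{u},{p,u},{q,u},{t,u},{p,q,u}} W34={{t},{p,u},{t,u},{p,q,u}} W35={{p,u},{t,u},{p,q,u}} W45={{u},{p,u},{q,u},{t,u},{p,q,u}}
  W234={{p,u},{t,u},{p,q,u}} W235={{p,u},{t,u},{p,q,u}} W245={{u},{p,u},{q,u},{t,u},{p,q,u}} W345={{p,u},{t,u},{p,q,u}}
  W2345={{p,u},{t,u},{p,q,u}}
C dims 5,8,4,1; δ0: rk_F7 4; δ1: rk_F7 3; δ2: rk_F7 1
degree 0: 5−4−0 = 1 → Ȟ^0 ≅ Z/7
degree 1: 8−3−4 = 1 → Ȟ^1 ≅ Z/7
degree 2: 4−1−3 = 0 → Ȟ^2 ≅ 0

Ȟ^0(U;F) ≅ Z/7,  Ȟ^1(U;F) ≅ Z/7,  Ȟ^2(U;F) ≅ 0


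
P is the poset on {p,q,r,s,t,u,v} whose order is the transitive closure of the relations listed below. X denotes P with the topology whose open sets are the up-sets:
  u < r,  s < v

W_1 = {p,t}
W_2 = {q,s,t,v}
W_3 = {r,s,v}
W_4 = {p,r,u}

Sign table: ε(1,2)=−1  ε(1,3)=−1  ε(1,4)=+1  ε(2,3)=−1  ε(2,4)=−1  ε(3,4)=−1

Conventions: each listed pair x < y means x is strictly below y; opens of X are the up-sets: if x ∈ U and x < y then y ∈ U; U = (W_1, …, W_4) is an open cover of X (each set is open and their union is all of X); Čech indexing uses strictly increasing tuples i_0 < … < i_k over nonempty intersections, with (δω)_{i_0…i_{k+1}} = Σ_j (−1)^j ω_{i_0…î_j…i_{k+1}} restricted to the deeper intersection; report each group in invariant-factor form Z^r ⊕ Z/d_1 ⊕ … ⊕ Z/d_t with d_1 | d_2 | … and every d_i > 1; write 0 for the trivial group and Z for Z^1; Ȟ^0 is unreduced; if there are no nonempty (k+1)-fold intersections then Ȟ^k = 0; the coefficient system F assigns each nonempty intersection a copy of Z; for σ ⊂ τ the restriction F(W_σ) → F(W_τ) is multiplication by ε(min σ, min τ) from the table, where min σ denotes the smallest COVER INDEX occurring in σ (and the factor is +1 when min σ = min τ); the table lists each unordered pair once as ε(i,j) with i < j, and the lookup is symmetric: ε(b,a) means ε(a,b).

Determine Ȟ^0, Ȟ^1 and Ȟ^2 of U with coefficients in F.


nonempty intersections:
  W12={t} W14={p} W23={s,v} W34={r}
C dims 4,4; δ0: rk 4, SNF 1^3·2
Ȟ^0: (4−4)−0=0 ⇒ 0
Ȟ^1: (4−0)−4=0 plus torsion [2] ⇒ Z/2
Ȟ^2: (0−0)−0=0 ⇒ 0

Ȟ^0 ≅ 0,  Ȟ^1 ≅ Z/2,  Ȟ^2 ≅ 0


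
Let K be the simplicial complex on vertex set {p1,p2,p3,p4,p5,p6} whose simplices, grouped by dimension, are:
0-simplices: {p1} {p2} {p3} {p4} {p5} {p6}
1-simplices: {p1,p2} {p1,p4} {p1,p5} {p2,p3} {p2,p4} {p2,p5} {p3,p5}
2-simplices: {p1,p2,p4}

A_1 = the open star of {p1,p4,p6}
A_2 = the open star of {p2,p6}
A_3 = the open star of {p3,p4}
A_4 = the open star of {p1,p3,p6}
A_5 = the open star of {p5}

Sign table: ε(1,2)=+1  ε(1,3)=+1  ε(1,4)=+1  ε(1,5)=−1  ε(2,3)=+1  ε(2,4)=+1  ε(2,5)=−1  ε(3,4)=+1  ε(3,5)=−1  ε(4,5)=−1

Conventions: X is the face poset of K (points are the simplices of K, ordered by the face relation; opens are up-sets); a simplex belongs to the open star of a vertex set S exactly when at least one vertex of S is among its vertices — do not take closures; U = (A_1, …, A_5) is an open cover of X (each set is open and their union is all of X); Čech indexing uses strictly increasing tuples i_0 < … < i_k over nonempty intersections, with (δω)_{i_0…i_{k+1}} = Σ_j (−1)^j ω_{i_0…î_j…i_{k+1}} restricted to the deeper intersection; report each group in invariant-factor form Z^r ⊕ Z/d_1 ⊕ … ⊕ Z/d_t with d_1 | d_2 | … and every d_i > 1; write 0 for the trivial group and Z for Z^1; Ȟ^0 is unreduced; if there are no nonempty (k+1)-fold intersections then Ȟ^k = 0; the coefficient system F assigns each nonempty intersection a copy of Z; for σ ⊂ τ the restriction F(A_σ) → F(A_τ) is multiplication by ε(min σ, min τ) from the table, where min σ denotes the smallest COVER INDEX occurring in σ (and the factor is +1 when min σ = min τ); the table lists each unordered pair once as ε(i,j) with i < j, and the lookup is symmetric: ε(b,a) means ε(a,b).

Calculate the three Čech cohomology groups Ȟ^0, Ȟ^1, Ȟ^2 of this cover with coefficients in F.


Ȟ^0(U;F) ≅ Z, Ȟ^1(U;F) ≅ Z and Ȟ^2(U;F) ≅ 0

intersection data:
  A1={{p1},{p4},{p6},{p1,p2},{p1,p4},{p1,p5},{p2,p4},{p1,p2,p4}} A2={{p2},{p6},{p1,p2},{p2,p3},{p2,p4},{p2,p5},{p1,p2,p4}} A3={{p3},{p4},{p1,p4},{p2,p3},{p2,p4},{p3,p5},{p1,p2,p4}} A4={{p1},{p3},{p6},{p1,p2},{p1,p4},{p1,p5},{p2,p3},{p3,p5},{p1,p2,p4}} A5={{p5},{p1,p5},{p2,p5},{p3,p5}}
  A12={{p6},{p1,p2},{p2,p4},{p1,p2,p4}} A13={{p4},{p1,p4},{p2,p4},{p1,p2,p4}} A14={{p1},{p6},{p1,p2},{p1,p4},{p1,p5},{p1,p2,p4}} A15={{p1,p5}} A23={{p2,p3},{p2,p4},{p1,p2,p4}} A24={{p6},{p1,p2},{p2,p3},{p1,p2,p4}} A25={{p2,p5}} A34={{p3},{p1,p4},{p2,p3},{p3,p5},{p1,p2,p4}} A35={{p3,p5}} A45={{p1,p5},{p3,p5}}
  A123={{p2,p4},{p1,p2,p4}} A124={{p6},{p1,p2},{p1,p2,p4}} A134={{p1,p4},{p1,p2,p4}} A145={{p1,p5}} A234={{p2,p3},{p1,p2,p4}} A345={{p3,p5}}
  A1234={{p1,p2,p4}}
C dims 5,10,6,1; δ0: rk 4, SNF 1^4; δ1: rk 5, SNF 1^5; δ2: rk 1, SNF 1^1
Ȟ^0 = (5 − 4) − 0 = 1, so Ȟ^0 ≅ Z
Ȟ^1 = (10 − 5) − 4 = 1, so Ȟ^1 ≅ Z
Ȟ^2 = (6 − 1) − 5 = 0, so Ȟ^2 ≅ 0


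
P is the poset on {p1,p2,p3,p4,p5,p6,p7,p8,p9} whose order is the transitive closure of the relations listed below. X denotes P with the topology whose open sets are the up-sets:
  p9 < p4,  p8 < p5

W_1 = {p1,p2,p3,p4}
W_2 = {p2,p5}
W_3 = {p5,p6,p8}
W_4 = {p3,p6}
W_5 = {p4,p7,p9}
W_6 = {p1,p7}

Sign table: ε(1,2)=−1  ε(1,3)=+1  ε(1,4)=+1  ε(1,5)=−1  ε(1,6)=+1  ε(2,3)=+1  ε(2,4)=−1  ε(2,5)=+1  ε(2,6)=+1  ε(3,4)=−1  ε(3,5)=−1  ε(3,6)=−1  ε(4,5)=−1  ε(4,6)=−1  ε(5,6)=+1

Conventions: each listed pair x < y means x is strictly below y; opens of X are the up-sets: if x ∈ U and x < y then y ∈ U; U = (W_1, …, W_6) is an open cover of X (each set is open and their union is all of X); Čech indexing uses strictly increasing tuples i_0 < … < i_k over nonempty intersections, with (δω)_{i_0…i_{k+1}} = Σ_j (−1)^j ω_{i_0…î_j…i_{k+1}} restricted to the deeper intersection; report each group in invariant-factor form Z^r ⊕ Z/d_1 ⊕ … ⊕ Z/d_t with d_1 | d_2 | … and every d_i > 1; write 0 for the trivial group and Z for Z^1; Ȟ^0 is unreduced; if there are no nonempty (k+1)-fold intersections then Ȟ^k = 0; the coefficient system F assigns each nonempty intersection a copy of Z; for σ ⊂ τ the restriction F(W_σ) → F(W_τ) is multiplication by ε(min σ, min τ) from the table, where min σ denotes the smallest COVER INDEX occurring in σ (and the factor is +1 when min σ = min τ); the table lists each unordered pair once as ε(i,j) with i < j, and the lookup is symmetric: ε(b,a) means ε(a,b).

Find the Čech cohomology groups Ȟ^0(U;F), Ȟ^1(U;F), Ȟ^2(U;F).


Ȟ^0(U;F) ≅ 0; Ȟ^1(U;F) ≅ Z ⊕ Z/2; Ȟ^2(U;F) ≅ 0

nerve of the cover:
  W12={p2} W14={p3} W15={p4} W16={p1} W23={p5} W34={p6} W56={p7}
C dims 6,7; δ0: rk 6, SNF 1^5·2
Ȟ^0 = (6 − 6) − 0 = 0, so Ȟ^0 ≅ 0
Ȟ^1 = (7 − 0) − 6 = 1 plus torsion [2], so Ȟ^1 ≅ Z ⊕ Z/2
Ȟ^2 = (0 − 0) − 0 = 0, so Ȟ^2 ≅ 0


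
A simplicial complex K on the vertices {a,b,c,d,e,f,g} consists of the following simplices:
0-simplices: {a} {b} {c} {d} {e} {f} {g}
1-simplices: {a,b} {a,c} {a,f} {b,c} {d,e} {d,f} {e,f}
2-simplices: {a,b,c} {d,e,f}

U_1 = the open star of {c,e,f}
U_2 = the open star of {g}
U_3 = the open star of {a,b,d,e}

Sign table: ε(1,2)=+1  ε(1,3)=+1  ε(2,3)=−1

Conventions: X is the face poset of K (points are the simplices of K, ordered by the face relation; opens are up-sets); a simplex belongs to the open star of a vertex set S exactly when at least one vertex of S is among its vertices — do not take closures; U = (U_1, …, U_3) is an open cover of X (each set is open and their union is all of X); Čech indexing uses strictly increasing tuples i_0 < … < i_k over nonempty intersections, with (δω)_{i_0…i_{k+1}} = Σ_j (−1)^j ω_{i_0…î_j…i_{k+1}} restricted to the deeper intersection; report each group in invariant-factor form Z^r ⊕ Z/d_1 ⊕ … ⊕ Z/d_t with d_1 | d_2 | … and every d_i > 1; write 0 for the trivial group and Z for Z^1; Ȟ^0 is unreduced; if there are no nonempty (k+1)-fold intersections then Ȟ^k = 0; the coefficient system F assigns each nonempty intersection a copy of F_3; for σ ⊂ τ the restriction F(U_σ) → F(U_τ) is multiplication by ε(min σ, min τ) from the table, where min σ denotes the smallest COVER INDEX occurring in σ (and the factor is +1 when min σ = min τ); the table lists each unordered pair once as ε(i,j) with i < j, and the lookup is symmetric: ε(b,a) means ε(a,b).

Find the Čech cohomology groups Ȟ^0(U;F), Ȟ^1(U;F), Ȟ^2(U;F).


Ȟ^0(U;F) ≅ Z/3 ⊕ Z/3,  Ȟ^1(U;F) ≅ 0,  Ȟ^2(U;F) ≅ 0

cover nerve:
  U1={{c},{e},{f},{a,c},{a,f},{b,c},{d,e},{d,f},{e,f},{a,b,c},{d,e,f}} U2={{g}} U3={{a},{b},{d},{e},{a,b},{a,c},{a,f},{b,c},{d,e},{d,f},{e,f},{a,b,c},{d,e,f}}
  U13={{e},{a,c},{a,f},{b,c},{d,e},{d,f},{e,f},{a,b,c},{d,e,f}}
C dims 3,1; δ0: rk_F3 1
Ȟ^0: (3−1)−0=2 ⇒ Z/3 ⊕ Z/3
Ȟ^1: (1−0)−1=0 ⇒ 0
Ȟ^2: (0−0)−0=0 ⇒ 0


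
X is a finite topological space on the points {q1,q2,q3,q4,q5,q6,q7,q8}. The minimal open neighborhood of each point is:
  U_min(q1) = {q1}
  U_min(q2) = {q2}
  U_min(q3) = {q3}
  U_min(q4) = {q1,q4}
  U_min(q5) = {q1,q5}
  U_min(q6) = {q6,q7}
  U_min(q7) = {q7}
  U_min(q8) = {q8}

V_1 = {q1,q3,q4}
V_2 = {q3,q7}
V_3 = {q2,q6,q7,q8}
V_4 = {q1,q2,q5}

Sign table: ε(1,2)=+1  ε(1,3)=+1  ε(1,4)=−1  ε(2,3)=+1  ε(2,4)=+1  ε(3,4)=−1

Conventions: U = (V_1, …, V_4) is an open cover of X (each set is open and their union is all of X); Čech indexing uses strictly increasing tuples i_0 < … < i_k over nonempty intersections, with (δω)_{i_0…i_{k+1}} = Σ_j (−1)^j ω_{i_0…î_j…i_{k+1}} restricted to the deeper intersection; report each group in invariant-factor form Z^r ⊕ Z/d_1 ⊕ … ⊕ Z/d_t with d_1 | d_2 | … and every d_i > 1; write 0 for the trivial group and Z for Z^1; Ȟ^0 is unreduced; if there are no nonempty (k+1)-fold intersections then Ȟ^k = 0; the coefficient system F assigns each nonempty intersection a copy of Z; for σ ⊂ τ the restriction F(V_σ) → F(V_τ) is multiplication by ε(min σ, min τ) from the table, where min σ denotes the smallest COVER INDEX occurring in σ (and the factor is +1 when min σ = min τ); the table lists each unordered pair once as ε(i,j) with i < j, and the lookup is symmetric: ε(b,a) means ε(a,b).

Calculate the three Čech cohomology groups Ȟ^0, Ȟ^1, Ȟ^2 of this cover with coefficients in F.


intersection data:
  V12={q3} V14={q1} V23={q7} V34={q2}
C dims 4,4; δ0: rk 3, SNF 1^3
Ȟ^0 = (4 − 3) − 0 = 1, so Ȟ^0 ≅ Z
Ȟ^1 = (4 − 0) − 3 = 1, so Ȟ^1 ≅ Z
Ȟ^2 = (0 − 0) − 0 = 0, so Ȟ^2 ≅ 0

Ȟ^0(U;F) ≅ Z,  Ȟ^1(U;F) ≅ Z,  Ȟ^2(U;F) ≅ 0


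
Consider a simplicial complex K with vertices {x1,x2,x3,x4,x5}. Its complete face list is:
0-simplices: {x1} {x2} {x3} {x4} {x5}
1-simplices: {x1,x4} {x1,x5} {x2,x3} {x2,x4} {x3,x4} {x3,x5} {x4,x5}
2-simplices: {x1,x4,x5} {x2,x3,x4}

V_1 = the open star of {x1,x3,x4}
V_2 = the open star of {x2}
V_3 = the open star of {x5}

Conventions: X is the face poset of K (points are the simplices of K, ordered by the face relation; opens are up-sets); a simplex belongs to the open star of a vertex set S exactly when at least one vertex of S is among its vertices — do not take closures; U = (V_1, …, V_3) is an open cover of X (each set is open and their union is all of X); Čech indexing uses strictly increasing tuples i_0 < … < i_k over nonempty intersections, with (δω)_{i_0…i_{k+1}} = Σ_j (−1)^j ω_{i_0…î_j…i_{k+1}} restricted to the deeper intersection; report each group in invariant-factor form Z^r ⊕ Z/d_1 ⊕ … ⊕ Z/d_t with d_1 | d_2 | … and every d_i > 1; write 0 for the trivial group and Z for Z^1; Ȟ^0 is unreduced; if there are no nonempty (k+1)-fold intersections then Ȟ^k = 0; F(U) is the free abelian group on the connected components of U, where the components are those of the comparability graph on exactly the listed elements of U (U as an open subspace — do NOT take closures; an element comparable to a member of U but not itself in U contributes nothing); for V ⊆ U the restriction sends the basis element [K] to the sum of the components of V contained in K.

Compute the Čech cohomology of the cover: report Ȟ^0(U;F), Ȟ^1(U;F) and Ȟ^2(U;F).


Ȟ^0 ≅ Z; Ȟ^1 ≅ Z; Ȟ^2 ≅ 0

nerve simplices:
  V1={{x1},{x3},{x4},{x1,x4},{x1,x5},{x2,x3},{x2,x4},{x3,x4},{x3,x5},{x4,x5},{x1,x4,x5},{x2,x3,x4}} V2={{x2},{x2,x3},{x2,x4},{x2,x3,x4}} V3={{x5},{x1,x5},{x3,x5},{x4,x5},{x1,x4,x5}}
  V12={{x2,x3},{x2,x4},{x2,x3,x4}} V13={{x1,x5},{x3,x5},{x4,x5},{x1,x4,x5}}
components per intersection:
  V1: {{x1},{x3},{x4},{x1,x4},{x1,x5},{x2,x3},{x2,x4},{x3,x4},{x3,x5},{x4,x5},{x1,x4,x5},{x2,x3,x4}}
  V2: {{x2},{x2,x3},{x2,x4},{x2,x3,x4}}
  V3: {{x5},{x1,x5},{x3,x5},{x4,x5},{x1,x4,x5}}
  V12: {{x2,x3},{x2,x4},{x2,x3,x4}}
  V13: {{x1,x5},{x4,x5},{x1,x4,x5}} {{x3,x5}}
C dims 3,3; δ0: rk 2, SNF 1^2
degree 0: 3−2−0 = 1 → Ȟ^0 ≅ Z
degree 1: 3−0−2 = 1 → Ȟ^1 ≅ Z
degree 2: 0−0−0 = 0 → Ȟ^2 ≅ 0


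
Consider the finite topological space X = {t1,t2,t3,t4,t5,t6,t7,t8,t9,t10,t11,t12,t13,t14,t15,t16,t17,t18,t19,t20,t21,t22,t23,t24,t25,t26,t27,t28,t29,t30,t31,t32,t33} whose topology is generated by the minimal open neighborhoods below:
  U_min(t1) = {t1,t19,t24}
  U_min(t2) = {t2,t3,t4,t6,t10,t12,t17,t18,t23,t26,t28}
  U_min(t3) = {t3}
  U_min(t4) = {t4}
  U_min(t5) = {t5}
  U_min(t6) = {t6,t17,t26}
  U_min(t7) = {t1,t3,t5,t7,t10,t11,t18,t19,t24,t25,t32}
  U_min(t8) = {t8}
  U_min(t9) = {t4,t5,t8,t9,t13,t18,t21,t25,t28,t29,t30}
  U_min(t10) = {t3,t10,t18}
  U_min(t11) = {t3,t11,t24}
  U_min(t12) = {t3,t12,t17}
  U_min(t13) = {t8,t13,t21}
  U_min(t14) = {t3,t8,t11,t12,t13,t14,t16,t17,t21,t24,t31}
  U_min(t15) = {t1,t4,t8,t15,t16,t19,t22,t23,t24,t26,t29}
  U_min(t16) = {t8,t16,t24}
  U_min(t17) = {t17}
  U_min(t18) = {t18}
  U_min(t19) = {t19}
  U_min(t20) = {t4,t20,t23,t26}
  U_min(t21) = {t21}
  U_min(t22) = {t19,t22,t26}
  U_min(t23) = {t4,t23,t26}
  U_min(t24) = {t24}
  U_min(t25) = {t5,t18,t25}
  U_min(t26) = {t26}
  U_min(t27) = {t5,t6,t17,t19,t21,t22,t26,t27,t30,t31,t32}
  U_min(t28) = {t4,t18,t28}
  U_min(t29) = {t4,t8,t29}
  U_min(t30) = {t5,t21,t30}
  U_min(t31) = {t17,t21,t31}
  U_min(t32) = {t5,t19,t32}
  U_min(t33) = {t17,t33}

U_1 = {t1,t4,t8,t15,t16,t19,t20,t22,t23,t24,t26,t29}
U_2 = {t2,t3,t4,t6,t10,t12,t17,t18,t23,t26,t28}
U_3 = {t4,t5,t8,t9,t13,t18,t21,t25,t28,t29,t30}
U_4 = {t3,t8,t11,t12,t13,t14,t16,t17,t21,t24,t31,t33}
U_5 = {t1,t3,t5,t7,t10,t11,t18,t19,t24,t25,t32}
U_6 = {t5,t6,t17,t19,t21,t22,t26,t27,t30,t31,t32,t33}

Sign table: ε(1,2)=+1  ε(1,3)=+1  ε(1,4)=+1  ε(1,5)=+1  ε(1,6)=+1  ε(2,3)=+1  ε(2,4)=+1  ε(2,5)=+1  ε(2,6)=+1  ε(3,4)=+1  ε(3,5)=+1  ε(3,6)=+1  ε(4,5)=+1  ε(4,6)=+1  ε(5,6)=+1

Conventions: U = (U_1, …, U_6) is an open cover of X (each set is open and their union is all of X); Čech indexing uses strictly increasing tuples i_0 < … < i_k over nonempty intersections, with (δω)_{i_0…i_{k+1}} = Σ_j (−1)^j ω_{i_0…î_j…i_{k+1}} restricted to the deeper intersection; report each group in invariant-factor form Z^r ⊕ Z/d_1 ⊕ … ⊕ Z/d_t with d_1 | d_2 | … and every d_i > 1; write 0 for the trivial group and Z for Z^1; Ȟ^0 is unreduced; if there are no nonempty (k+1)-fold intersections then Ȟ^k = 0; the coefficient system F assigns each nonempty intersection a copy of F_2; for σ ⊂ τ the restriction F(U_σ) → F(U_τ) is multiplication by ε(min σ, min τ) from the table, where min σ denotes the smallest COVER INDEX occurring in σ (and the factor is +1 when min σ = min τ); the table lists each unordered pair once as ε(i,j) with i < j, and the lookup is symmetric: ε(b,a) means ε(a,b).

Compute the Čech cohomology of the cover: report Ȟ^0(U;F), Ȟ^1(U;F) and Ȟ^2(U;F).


nerve of the cover:
  U12={t4,t23,t26} U13={t4,t8,t29} U14={t8,t16,t24} U15={t1,t19,t24} U16={t19,t22,t26} U23={t4,t18,t28} U24={t3,t12,t17} U25={t3,t10,t18} U26={t6,t17,t26} U34={t8,t13,t21} U35={t5,t18,t25} U36={t5,t21,t30} U45={t3,t11,t24} U46={t17,t21,t31,t33} U56={t5,t19,t32}
  U123={t4} U126={t26} U134={t8} U145={t24} U156={t19} U235={t18} U245={t3} U246={t17} U346={t21} U356={t5}
C dims 6,15,10; δ0: rk_F2 5; δ1: rk_F2 9
Ȟ^0 = (6 − 5) − 0 = 1, so Ȟ^0 ≅ Z/2
Ȟ^1 = (15 − 9) − 5 = 1, so Ȟ^1 ≅ Z/2
Ȟ^2 = (10 − 0) − 9 = 1, so Ȟ^2 ≅ Z/2

Ȟ^0 = Z/2; Ȟ^1 = Z/2; Ȟ^2 = Z/2


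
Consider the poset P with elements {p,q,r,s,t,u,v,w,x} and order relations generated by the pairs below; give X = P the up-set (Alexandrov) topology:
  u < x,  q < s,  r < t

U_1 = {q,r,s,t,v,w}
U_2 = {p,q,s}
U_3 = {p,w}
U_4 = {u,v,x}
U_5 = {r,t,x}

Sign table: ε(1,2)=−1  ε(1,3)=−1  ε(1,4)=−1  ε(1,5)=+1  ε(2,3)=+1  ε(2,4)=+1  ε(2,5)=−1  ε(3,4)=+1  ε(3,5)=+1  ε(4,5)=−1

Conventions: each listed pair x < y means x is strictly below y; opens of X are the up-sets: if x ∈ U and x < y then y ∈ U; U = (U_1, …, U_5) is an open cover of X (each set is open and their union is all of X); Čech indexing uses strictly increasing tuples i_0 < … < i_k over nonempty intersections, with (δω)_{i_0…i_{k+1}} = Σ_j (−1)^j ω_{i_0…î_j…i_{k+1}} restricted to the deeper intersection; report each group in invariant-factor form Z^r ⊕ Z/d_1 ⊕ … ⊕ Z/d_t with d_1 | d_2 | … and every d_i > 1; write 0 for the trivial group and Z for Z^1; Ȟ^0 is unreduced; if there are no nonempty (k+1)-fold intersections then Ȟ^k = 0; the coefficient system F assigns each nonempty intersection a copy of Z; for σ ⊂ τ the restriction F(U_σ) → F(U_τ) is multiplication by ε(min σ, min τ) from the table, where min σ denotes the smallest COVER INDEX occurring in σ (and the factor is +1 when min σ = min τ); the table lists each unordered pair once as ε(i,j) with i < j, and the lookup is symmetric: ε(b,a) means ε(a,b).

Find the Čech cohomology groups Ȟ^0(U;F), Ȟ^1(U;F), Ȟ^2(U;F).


Ȟ^0(U;F) ≅ Z; Ȟ^1(U;F) ≅ Z^2; Ȟ^2(U;F) ≅ 0

cover nerve:
  U12={q,s} U13={w} U14={v} U15={r,t} U23={p} U45={x}
C dims 5,6; δ0: rk 4, SNF 1^4
Ȟ^0: (5−4)−0=1 ⇒ Z
Ȟ^1: (6−0)−4=2 ⇒ Z^2
Ȟ^2: (0−0)−0=0 ⇒ 0
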